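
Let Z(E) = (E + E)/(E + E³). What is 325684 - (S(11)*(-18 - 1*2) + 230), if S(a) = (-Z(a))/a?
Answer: 218379614/671 ≈ 3.2545e+5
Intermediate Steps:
Z(E) = 2*E/(E + E³) (Z(E) = (2*E)/(E + E³) = 2*E/(E + E³))
S(a) = -2/(a*(1 + a²)) (S(a) = (-2/(1 + a²))/a = -2/(a*(1 + a²)))
325684 - (S(11)*(-18 - 1*2) + 230) = 325684 - ((-2/(11 + 11³))*(-18 - 1*2) + 230) = 325684 - ((-2/(11 + 1331))*(-18 - 2) + 230) = 325684 - (-2/1342*(-20) + 230) = 325684 - (-2*1/1342*(-20) + 230) = 325684 - (-1/671*(-20) + 230) = 325684 - (20/671 + 230) = 325684 - 1*154350/671 = 325684 - 154350/671 = 218379614/671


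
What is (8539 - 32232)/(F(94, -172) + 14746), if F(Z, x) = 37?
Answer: -23693/14783 ≈ -1.6027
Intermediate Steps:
(8539 - 32232)/(F(94, -172) + 14746) = (8539 - 32232)/(37 + 14746) = -23693/14783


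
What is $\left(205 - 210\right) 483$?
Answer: $-2415$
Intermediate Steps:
$\left(205 - 210\right) 483 = \left(-5\right) 483 = -2415$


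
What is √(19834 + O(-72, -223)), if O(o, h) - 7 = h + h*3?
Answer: √18949 ≈ 137.66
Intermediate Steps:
O(o, h) = 7 + 4*h (O(o, h) = 7 + (h + h*3) = 7 + (h + 3*h) = 7 + 4*h)
√(19834 + O(-72, -223)) = √(19834 + (7 + 4*(-223))) = √(19834 + (7 - 892)) = √(19834 - 885) = √18949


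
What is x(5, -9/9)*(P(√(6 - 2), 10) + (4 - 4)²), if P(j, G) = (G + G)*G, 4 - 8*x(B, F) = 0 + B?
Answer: -25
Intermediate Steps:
x(B, F) = ½ - B/8 (x(B, F) = ½ - (0 + B)/8 = ½ - B/8)
P(j, G) = 2*G² (P(j, G) = (2*G)*G = 2*G²)
x(5, -9/9)*(P(√(6 - 2), 10) + (4 - 4)²) = (½ - ⅛*5)*(2*10² + (4 - 4)²) = (½ - 5/8)*(2*100 + 0²) = -(200 + 0)/8 = -⅛*200 = -25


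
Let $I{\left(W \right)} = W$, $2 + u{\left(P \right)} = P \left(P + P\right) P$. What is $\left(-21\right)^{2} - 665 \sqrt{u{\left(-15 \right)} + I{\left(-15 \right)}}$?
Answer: $441 - 665 i \sqrt{6767} \approx 441.0 - 54704.0 i$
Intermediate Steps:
$u{\left(P \right)} = -2 + 2 P^{3}$ ($u{\left(P \right)} = -2 + P \left(P + P\right) P = -2 + P 2 P P = -2 + 2 P^{2} P = -2 + 2 P^{3}$)
$\left(-21\right)^{2} - 665 \sqrt{u{\left(-15 \right)} + I{\left(-15 \right)}} = \left(-21\right)^{2} - 665 \sqrt{\left(-2 + 2 \left(-15\right)^{3}\right) - 15} = 441 - 665 \sqrt{\left(-2 + 2 \left(-3375\right)\right) - 15} = 441 - 665 \sqrt{\left(-2 - 6750\right) - 15} = 441 - 665 \sqrt{-6752 - 15} = 441 - 665 \sqrt{-6767} = 441 - 665 i \sqrt{6767}$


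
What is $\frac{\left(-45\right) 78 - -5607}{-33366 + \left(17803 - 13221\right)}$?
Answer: $- \frac{2097}{28784} \approx -0.072853$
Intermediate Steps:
$\frac{\left(-45\right) 78 - -5607}{-33366 + \left(17803 - 13221\right)} = \frac{-3510 + \left(-6457 + 12064\right)}{-33366 + 4582} = \frac{-3510 + 5607}{-28784} = 2097 \left(- \frac{1}{28784}\right) = - \frac{2097}{28784}$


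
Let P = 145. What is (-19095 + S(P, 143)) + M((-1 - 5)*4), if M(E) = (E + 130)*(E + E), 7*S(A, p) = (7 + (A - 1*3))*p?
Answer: -147974/7 ≈ -21139.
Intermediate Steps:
S(A, p) = p*(4 + A)/7 (S(A, p) = ((7 + (A - 1*3))*p)/7 = ((7 + (A - 3))*p)/7 = ((7 + (-3 + A))*p)/7 = ((4 + A)*p)/7 = (p*(4 + A))/7 = p*(4 + A)/7)
M(E) = 2*E*(130 + E) (M(E) = (130 + E)*(2*E) = 2*E*(130 + E))
(-19095 + S(P, 143)) + M((-1 - 5)*4) = (-19095 + (⅐)*143*(4 + 145)) + 2*((-1 - 5)*4)*(130 + (-1 - 5)*4) = (-19095 + (⅐)*143*149) + 2*(-6*4)*(130 - 6*4) = (-19095 + 21307/7) + 2*(-24)*(130 - 24) = -112358/7 + 2*(-24)*106 = -112358/7 - 5088 = -147974/7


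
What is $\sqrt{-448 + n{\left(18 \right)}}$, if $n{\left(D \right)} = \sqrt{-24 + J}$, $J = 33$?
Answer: $i \sqrt{445} \approx 21.095 i$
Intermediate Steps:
$n{\left(D \right)} = 3$ ($n{\left(D \right)} = \sqrt{-24 + 33} = \sqrt{9} = 3$)
$\sqrt{-448 + n{\left(18 \right)}} = \sqrt{-448 + 3} = \sqrt{-445} = i \sqrt{445}$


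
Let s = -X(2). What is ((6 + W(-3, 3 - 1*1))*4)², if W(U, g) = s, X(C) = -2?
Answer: 1024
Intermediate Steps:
s = 2 (s = -1*(-2) = 2)
W(U, g) = 2
((6 + W(-3, 3 - 1*1))*4)² = ((6 + 2)*4)² = (8*4)² = 32² = 1024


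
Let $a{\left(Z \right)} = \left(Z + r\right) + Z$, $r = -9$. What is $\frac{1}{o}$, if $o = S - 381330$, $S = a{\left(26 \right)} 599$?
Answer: $- \frac{1}{355573} \approx -2.8124 \cdot 10^{-6}$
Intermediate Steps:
$a{\left(Z \right)} = -9 + 2 Z$ ($a{\left(Z \right)} = \left(Z - 9\right) + Z = \left(-9 + Z\right) + Z = -9 + 2 Z$)
$S = 25757$ ($S = \left(-9 + 2 \cdot 26\right) 599 = \left(-9 + 52\right) 599 = 43 \cdot 599 = 25757$)
$o = -355573$ ($o = 25757 - 381330 = -355573$)
$\frac{1}{o} = \frac{1}{-355573} = - \frac{1}{355573}$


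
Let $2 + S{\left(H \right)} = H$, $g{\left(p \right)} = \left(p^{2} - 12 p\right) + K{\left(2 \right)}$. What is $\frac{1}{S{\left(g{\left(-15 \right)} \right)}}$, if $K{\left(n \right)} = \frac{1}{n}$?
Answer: $\frac{2}{807} \approx 0.0024783$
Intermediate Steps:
$g{\left(p \right)} = \frac{1}{2} + p^{2} - 12 p$ ($g{\left(p \right)} = \left(p^{2} - 12 p\right) + \frac{1}{2} = \frac{1}{2} + p^{2} - 12 p$)
$S{\left(H \right)} = -2 + H$
$\frac{1}{S{\left(g{\left(-15 \right)} \right)}} = \frac{1}{-2 + \left(\frac{1}{2} + \left(-15\right)^{2} - -180\right)} = \frac{1}{-2 + \left(\frac{1}{2} + 225 + 180\right)} = \frac{1}{-2 + \frac{811}{2}} = \frac{1}{\frac{807}{2}} = \frac{2}{807}$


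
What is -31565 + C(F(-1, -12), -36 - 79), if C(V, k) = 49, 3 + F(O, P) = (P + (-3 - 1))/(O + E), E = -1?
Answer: -31516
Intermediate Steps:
F(O, P) = -3 + (-4 + P)/(-1 + O) (F(O, P) = -3 + (P + (-3 - 1))/(O - 1) = -3 + (P - 4)/(-1 + O) = -3 + (-4 + P)/(-1 + O))
-31565 + C(F(-1, -12), -36 - 79) = -31565 + 49 = -31516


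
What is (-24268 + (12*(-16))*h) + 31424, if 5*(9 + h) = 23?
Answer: 40004/5 ≈ 8000.8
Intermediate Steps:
h = -22/5 (h = -9 + (1/5)*23 = -9 + 23/5 = -22/5 ≈ -4.4000)
(-24268 + (12*(-16))*h) + 31424 = (-24268 + (12*(-16))*(-22/5)) + 31424 = (-24268 - 192*(-22/5)) + 31424 = (-24268 + 4224/5) + 31424 = -117116/5 + 31424 = 40004/5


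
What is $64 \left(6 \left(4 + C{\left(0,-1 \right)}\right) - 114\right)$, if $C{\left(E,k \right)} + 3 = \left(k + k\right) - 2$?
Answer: $-8448$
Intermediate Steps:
$C{\left(E,k \right)} = -5 + 2 k$ ($C{\left(E,k \right)} = -3 + \left(\left(k + k\right) - 2\right) = -3 + \left(2 k - 2\right) = -3 + \left(-2 + 2 k\right) = -5 + 2 k$)
$64 \left(6 \left(4 + C{\left(0,-1 \right)}\right) - 114\right) = 64 \left(6 \left(4 + \left(-5 + 2 \left(-1\right)\right)\right) - 114\right) = 64 \left(6 \left(4 - 7\right) - 114\right) = 64 \left(6 \left(-3\right) - 114\right) = 64 \left(-18 - 114\right) = 64 \left(-132\right) = -8448$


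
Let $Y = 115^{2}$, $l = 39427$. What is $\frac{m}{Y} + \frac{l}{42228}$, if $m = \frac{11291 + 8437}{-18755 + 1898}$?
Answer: $\frac{42457868813}{45478500300} \approx 0.93358$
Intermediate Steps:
$m = - \frac{2192}{1873}$ ($m = \frac{19728}{-16857} = 19728 \left(- \frac{1}{16857}\right) = - \frac{2192}{1873} \approx -1.1703$)
$Y = 13225$
$\frac{m}{Y} + \frac{l}{42228} = - \frac{2192}{1873 \cdot 13225} + \frac{39427}{42228} = \left(- \frac{2192}{1873}\right) \frac{1}{13225} + 39427 \cdot \frac{1}{42228} = - \frac{2192}{24770425} + \frac{39427}{42228} = \frac{42457868813}{45478500300}$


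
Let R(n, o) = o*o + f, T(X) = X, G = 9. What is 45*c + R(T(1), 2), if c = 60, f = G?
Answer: 2713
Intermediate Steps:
f = 9
R(n, o) = 9 + o² (R(n, o) = o*o + 9 = o² + 9 = 9 + o²)
45*c + R(T(1), 2) = 45*60 + (9 + 2²) = 2700 + (9 + 4) = 2700 + 13 = 2713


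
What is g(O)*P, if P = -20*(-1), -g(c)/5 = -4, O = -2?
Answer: 400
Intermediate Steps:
g(c) = 20 (g(c) = -5*(-4) = 20)
P = 20
g(O)*P = 20*20 = 400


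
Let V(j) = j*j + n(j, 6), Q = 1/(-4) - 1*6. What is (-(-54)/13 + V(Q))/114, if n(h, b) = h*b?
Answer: 1189/23712 ≈ 0.050143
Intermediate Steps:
Q = -25/4 (Q = -¼ - 6 = -25/4 ≈ -6.2500)
n(h, b) = b*h
V(j) = j² + 6*j (V(j) = j*j + 6*j = j² + 6*j)
(-(-54)/13 + V(Q))/114 = (-(-54)/13 - 25*(6 - 25/4)/4)/114 = (-(-54)/13 - 25/4*(-¼))*(1/114) = (-3*(-18/13) + 25/16)*(1/114) = (54/13 + 25/16)*(1/114) = (1189/208)*(1/114) = 1189/23712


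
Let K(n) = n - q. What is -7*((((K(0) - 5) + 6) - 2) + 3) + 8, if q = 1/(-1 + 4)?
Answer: -11/3 ≈ -3.6667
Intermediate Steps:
q = ⅓ (q = 1/3 = ⅓ ≈ 0.33333)
K(n) = -⅓ + n (K(n) = n - 1*⅓ = n - ⅓ = -⅓ + n)
-7*((((K(0) - 5) + 6) - 2) + 3) + 8 = -7*(((((-⅓ + 0) - 5) + 6) - 2) + 3) + 8 = -7*((((-⅓ - 5) + 6) - 2) + 3) + 8 = -7*(((-16/3 + 6) - 2) + 3) + 8 = -7*((⅔ - 2) + 3) + 8 = -7*(-4/3 + 3) + 8 = -7*5/3 + 8 = -35/3 + 8 = -11/3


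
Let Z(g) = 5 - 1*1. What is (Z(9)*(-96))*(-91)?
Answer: 34944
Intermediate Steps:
Z(g) = 4 (Z(g) = 5 - 1 = 4)
(Z(9)*(-96))*(-91) = (4*(-96))*(-91) = -384*(-91) = 34944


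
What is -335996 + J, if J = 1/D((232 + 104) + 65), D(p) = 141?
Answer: -47375435/141 ≈ -3.3600e+5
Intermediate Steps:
J = 1/141 ≈ 0.0070922
-335996 + J = -335996 + 1/141 = -47375435/141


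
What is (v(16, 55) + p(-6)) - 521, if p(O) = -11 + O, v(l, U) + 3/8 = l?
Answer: -4179/8 ≈ -522.38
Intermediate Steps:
v(l, U) = -3/8 + l
(v(16, 55) + p(-6)) - 521 = ((-3/8 + 16) + (-11 - 6)) - 521 = (125/8 - 17) - 521 = -11/8 - 521 = -4179/8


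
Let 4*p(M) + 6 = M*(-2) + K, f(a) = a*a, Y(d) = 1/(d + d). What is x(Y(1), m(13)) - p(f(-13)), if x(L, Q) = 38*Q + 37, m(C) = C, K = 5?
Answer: 2463/4 ≈ 615.75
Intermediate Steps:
Y(d) = 1/(2*d)
f(a) = a**2
x(L, Q) = 37 + 38*Q
p(M) = -1/4 - M/2 (p(M) = -3/2 + (M*(-2) + 5)/4 = -3/2 + (-2*M + 5)/4 = -3/2 + (5 - 2*M)/4 = -3/2 + (5/4 - M/2) = -1/4 - M/2)
x(Y(1), m(13)) - p(f(-13)) = (37 + 38*13) - (-1/4 - 1/2*(-13)**2) = (37 + 494) - (-1/4 - 1/2*169) = 531 - (-1/4 - 169/2) = 531 - 1*(-339/4) = 531 + 339/4 = 2463/4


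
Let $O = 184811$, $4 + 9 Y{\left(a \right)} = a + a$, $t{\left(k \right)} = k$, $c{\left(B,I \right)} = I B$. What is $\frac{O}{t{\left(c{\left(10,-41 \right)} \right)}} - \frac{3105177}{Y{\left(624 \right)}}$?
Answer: $- \frac{5844004007}{255020} \approx -22916.0$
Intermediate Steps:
$c{\left(B,I \right)} = B I$
$Y{\left(a \right)} = - \frac{4}{9} + \frac{2 a}{9}$ ($Y{\left(a \right)} = - \frac{4}{9} + \frac{a + a}{9} = - \frac{4}{9} + \frac{2 a}{9}$)
$\frac{O}{t{\left(c{\left(10,-41 \right)} \right)}} - \frac{3105177}{Y{\left(624 \right)}} = \frac{184811}{10 \left(-41\right)} - \frac{3105177}{- \frac{4}{9} + \frac{2}{9} \cdot 624} = \frac{184811}{-410} - \frac{3105177}{- \frac{4}{9} + \frac{416}{3}} = 184811 \left(- \frac{1}{410}\right) - \frac{3105177}{\frac{1244}{9}} = - \frac{184811}{410} - \frac{27946593}{1244} = - \frac{5844004007}{255020}$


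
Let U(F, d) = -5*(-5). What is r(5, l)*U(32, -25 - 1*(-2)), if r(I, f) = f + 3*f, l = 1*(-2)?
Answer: -200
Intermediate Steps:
l = -2
r(I, f) = 4*f
U(F, d) = 25
r(5, l)*U(32, -25 - 1*(-2)) = (4*(-2))*25 = -8*25 = -200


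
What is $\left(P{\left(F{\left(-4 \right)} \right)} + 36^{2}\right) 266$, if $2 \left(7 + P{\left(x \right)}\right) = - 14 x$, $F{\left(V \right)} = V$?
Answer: $350322$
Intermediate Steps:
$P{\left(x \right)} = -7 - 7 x$ ($P{\left(x \right)} = -7 + \frac{\left(-14\right) x}{2} = -7 - 7 x$)
$\left(P{\left(F{\left(-4 \right)} \right)} + 36^{2}\right) 266 = \left(\left(-7 - -28\right) + 36^{2}\right) 266 = \left(\left(-7 + 28\right) + 1296\right) 266 = \left(21 + 1296\right) 266 = 1317 \cdot 266 = 350322$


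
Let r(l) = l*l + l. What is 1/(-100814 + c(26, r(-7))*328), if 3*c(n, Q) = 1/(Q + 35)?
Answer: -231/23287706 ≈ -9.9194e-6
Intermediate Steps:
r(l) = l + l² (r(l) = l² + l = l + l²)
c(n, Q) = 1/(3*(35 + Q)) (c(n, Q) = 1/(3*(Q + 35)) = 1/(3*(35 + Q)))
1/(-100814 + c(26, r(-7))*328) = 1/(-100814 + (1/(3*(35 - 7*(1 - 7))))*328) = 1/(-100814 + (1/(3*(35 - 7*(-6))))*328) = 1/(-100814 + (1/(3*(35 + 42)))*328) = 1/(-100814 + ((⅓)/77)*328) = 1/(-100814 + ((⅓)*(1/77))*328) = 1/(-100814 + (1/231)*328) = 1/(-100814 + 328/231) = 1/(-23287706/231) = -231/23287706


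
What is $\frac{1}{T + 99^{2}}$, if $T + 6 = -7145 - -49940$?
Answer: $\frac{1}{52590} \approx 1.9015 \cdot 10^{-5}$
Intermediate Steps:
$T = 42789$ ($T = -6 - -42795 = -6 + \left(-7145 + 49940\right) = -6 + 42795 = 42789$)
$\frac{1}{T + 99^{2}} = \frac{1}{42789 + 99^{2}} = \frac{1}{42789 + 9801} = \frac{1}{52590}$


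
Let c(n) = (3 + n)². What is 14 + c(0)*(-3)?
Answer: -13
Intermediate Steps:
14 + c(0)*(-3) = 14 + (3 + 0)²*(-3) = 14 + 3²*(-3) = 14 + 9*(-3) = 14 - 27 = -13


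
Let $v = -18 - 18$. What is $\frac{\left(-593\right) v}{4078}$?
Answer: $\frac{10674}{2039} \approx 5.2349$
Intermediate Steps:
$v = -36$ ($v = -18 - 18 = -36$)
$\frac{\left(-593\right) v}{4078} = \frac{\left(-593\right) \left(-36\right)}{4078} = 21348 \cdot \frac{1}{4078} = \frac{10674}{2039}$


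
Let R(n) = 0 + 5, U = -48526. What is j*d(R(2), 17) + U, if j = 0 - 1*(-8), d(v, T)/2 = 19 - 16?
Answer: -48478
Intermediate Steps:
R(n) = 5
d(v, T) = 6 (d(v, T) = 2*(19 - 16) = 2*3 = 6)
j = 8 (j = 0 + 8 = 8)
j*d(R(2), 17) + U = 8*6 - 48526 = 48 - 48526 = -48478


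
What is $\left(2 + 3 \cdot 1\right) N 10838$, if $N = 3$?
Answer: $162570$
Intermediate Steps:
$\left(2 + 3 \cdot 1\right) N 10838 = \left(2 + 3 \cdot 1\right) 3 \cdot 10838 = \left(2 + 3\right) 3 \cdot 10838 = 5 \cdot 3 \cdot 10838 = 15 \cdot 10838 = 162570$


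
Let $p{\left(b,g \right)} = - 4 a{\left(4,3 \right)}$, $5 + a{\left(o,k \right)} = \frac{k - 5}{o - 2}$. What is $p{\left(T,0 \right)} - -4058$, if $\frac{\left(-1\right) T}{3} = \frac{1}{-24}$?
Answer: $4082$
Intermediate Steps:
$a{\left(o,k \right)} = -5 + \frac{-5 + k}{-2 + o}$ ($a{\left(o,k \right)} = -5 + \frac{k - 5}{o - 2} = -5 + \frac{-5 + k}{-2 + o}$)
$T = \frac{1}{8}$ ($T = - \frac{3}{-24} = \left(-3\right) \left(- \frac{1}{24}\right) = \frac{1}{8} \approx 0.125$)
$p{\left(b,g \right)} = 24$ ($p{\left(b,g \right)} = - 4 \frac{5 + 3 - 20}{-2 + 4} = - 4 \frac{5 + 3 - 20}{2} = - 4 \cdot \frac{1}{2} \left(-12\right) = \left(-4\right) \left(-6\right) = 24$)
$p{\left(T,0 \right)} - -4058 = 24 - -4058 = 24 + 4058 = 4082$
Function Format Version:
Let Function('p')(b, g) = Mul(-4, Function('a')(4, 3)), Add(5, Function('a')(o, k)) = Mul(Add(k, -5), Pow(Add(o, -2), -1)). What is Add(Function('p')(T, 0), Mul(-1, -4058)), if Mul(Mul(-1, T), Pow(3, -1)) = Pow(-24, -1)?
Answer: 4082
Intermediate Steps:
Function('a')(o, k) = Add(-5, Mul(Pow(Add(-2, o), -1), Add(-5, k))) (Function('a')(o, k) = Add(-5, Mul(Add(k, -5), Pow(Add(o, -2), -1))) = Add(-5, Mul(Add(-5, k), Pow(Add(-2, o), -1))) = Add(-5, Mul(Pow(Add(-2, o), -1), Add(-5, k))))
T = Rational(1, 8) (T = Mul(-3, Pow(-24, -1)) = Mul(-3, Rational(-1, 24)) = Rational(1, 8) ≈ 0.12500)
Function('p')(b, g) = 24 (Function('p')(b, g) = Mul(-4, Mul(Pow(Add(-2, 4), -1), Add(5, 3, Mul(-5, 4)))) = Mul(-4, Mul(Pow(2, -1), Add(5, 3, -20))) = Mul(-4, Mul(Rational(1, 2), -12)) = Mul(-4, -6) = 24)
Add(Function('p')(T, 0), Mul(-1, -4058)) = Add(24, Mul(-1, -4058)) = Add(24, 4058) = 4082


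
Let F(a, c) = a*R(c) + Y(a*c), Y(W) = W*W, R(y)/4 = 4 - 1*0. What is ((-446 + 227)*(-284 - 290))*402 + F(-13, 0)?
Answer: 50533604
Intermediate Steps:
R(y) = 16 (R(y) = 4*(4 - 1*0) = 4*(4 + 0) = 4*4 = 16)
Y(W) = W²
F(a, c) = 16*a + a²*c² (F(a, c) = a*16 + (a*c)² = 16*a + a²*c²)
((-446 + 227)*(-284 - 290))*402 + F(-13, 0) = ((-446 + 227)*(-284 - 290))*402 - 13*(16 - 13*0²) = -219*(-574)*402 - 13*(16 - 13*0) = 125706*402 - 13*(16 + 0) = 50533812 - 13*16 = 50533812 - 208 = 50533604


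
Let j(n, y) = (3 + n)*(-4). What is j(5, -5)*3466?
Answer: -110912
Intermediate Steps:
j(n, y) = -12 - 4*n
j(5, -5)*3466 = (-12 - 4*5)*3466 = (-12 - 20)*3466 = -32*3466 = -110912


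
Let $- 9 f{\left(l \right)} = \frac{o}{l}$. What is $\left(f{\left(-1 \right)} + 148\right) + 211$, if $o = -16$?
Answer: $\frac{3215}{9} \approx 357.22$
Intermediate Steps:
$f{\left(l \right)} = \frac{16}{9 l}$ ($f{\left(l \right)} = - \frac{\left(-16\right) \frac{1}{l}}{9} = \frac{16}{9 l}$)
$\left(f{\left(-1 \right)} + 148\right) + 211 = \left(\frac{16}{9 \left(-1\right)} + 148\right) + 211 = \left(\frac{16}{9} \left(-1\right) + 148\right) + 211 = \left(- \frac{16}{9} + 148\right) + 211 = \frac{1316}{9} + 211 = \frac{3215}{9}$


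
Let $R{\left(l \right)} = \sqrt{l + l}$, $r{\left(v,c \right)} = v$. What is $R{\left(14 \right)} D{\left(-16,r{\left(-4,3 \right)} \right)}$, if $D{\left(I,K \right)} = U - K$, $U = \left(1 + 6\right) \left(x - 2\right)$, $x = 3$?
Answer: $22 \sqrt{7} \approx 58.207$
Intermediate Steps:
$U = 7$ ($U = \left(1 + 6\right) \left(3 - 2\right) = 7 \cdot 1 = 7$)
$D{\left(I,K \right)} = 7 - K$
$R{\left(l \right)} = \sqrt{2} \sqrt{l}$ ($R{\left(l \right)} = \sqrt{2 l} = \sqrt{2} \sqrt{l}$)
$R{\left(14 \right)} D{\left(-16,r{\left(-4,3 \right)} \right)} = \sqrt{2} \sqrt{14} \left(7 - -4\right) = 2 \sqrt{7} \left(7 + 4\right) = 2 \sqrt{7} \cdot 11 = 22 \sqrt{7}$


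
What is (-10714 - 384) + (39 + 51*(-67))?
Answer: -14476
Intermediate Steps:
(-10714 - 384) + (39 + 51*(-67)) = -11098 + (39 - 3417) = -11098 - 3378 = -14476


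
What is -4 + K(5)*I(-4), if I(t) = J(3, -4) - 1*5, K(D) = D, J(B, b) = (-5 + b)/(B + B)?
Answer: -73/2 ≈ -36.500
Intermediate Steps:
J(B, b) = (-5 + b)/(2*B) (J(B, b) = (-5 + b)/((2*B)) = (-5 + b)*(1/(2*B)) = (-5 + b)/(2*B))
I(t) = -13/2 (I(t) = (½)*(-5 - 4)/3 - 1*5 = (½)*(⅓)*(-9) - 5 = -3/2 - 5 = -13/2)
-4 + K(5)*I(-4) = -4 + 5*(-13/2) = -4 - 65/2 = -73/2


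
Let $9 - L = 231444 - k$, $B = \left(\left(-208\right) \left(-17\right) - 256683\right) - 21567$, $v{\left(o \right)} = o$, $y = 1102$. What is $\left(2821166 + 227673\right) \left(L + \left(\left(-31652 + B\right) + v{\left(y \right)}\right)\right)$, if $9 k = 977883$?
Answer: $- \frac{3915123918104}{3} \approx -1.305 \cdot 10^{12}$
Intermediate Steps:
$k = \frac{325961}{3}$ ($k = \frac{1}{9} \cdot 977883 = \frac{325961}{3} \approx 1.0865 \cdot 10^{5}$)
$B = -274714$ ($B = \left(3536 - 256683\right) - 21567 = -253147 - 21567 = -274714$)
$L = - \frac{368344}{3}$ ($L = 9 - \left(231444 - \frac{325961}{3}\right) = 9 - \frac{368371}{3} = - \frac{368344}{3} \approx -1.2278 \cdot 10^{5}$)
$\left(2821166 + 227673\right) \left(L + \left(\left(-31652 + B\right) + v{\left(y \right)}\right)\right) = \left(2821166 + 227673\right) \left(- \frac{368344}{3} + \left(\left(-31652 - 274714\right) + 1102\right)\right) = 3048839 \left(- \frac{368344}{3} + \left(-306366 + 1102\right)\right) = 3048839 \left(- \frac{368344}{3} - 305264\right) = 3048839 \left(- \frac{1284136}{3}\right) = - \frac{3915123918104}{3}$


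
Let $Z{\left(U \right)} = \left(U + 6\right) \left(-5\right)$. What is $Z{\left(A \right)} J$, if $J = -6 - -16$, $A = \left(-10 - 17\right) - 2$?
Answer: $1150$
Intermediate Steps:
$A = -29$ ($A = -27 - 2 = -29$)
$Z{\left(U \right)} = -30 - 5 U$ ($Z{\left(U \right)} = \left(6 + U\right) \left(-5\right) = -30 - 5 U$)
$J = 10$ ($J = -6 + 16 = 10$)
$Z{\left(A \right)} J = \left(-30 - -145\right) 10 = \left(-30 + 145\right) 10 = 115 \cdot 10 = 1150$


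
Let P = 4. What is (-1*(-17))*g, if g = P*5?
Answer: 340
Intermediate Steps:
g = 20 (g = 4*5 = 20)
(-1*(-17))*g = -1*(-17)*20 = 17*20 = 340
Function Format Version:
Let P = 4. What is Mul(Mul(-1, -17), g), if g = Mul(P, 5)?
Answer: 340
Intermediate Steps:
g = 20 (g = Mul(4, 5) = 20)
Mul(Mul(-1, -17), g) = Mul(Mul(-1, -17), 20) = Mul(17, 20) = 340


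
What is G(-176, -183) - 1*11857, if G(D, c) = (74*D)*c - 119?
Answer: 2371416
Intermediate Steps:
G(D, c) = -119 + 74*D*c (G(D, c) = 74*D*c - 119 = -119 + 74*D*c)
G(-176, -183) - 1*11857 = (-119 + 74*(-176)*(-183)) - 1*11857 = (-119 + 2383392) - 11857 = 2383273 - 11857 = 2371416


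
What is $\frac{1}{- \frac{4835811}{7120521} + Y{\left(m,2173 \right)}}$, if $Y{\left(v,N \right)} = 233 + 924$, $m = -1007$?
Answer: $\frac{2373507}{2744535662} \approx 0.00086481$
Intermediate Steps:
$Y{\left(v,N \right)} = 1157$
$\frac{1}{- \frac{4835811}{7120521} + Y{\left(m,2173 \right)}} = \frac{1}{- \frac{4835811}{7120521} + 1157} = \frac{1}{\left(-4835811\right) \frac{1}{7120521} + 1157} = \frac{1}{- \frac{1611937}{2373507} + 1157} = \frac{1}{\frac{2744535662}{2373507}} = \frac{2373507}{2744535662}$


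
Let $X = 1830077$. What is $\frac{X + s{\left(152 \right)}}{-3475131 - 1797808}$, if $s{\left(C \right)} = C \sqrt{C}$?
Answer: $- \frac{1830077}{5272939} - \frac{304 \sqrt{38}}{5272939} \approx -0.34742$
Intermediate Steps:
$s{\left(C \right)} = C^{\frac{3}{2}}$
$\frac{X + s{\left(152 \right)}}{-3475131 - 1797808} = \frac{1830077 + 152^{\frac{3}{2}}}{-3475131 - 1797808} = \frac{1830077 + 304 \sqrt{38}}{-5272939} = \left(1830077 + 304 \sqrt{38}\right) \left(- \frac{1}{5272939}\right) = - \frac{1830077}{5272939} - \frac{304 \sqrt{38}}{5272939}$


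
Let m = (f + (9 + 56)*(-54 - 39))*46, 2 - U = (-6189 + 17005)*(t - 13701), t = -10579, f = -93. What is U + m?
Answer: 262330134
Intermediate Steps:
U = 262612482 (U = 2 - (-6189 + 17005)*(-10579 - 13701) = 2 - 10816*(-24280) = 2 - 1*(-262612480) = 2 + 262612480 = 262612482)
m = -282348 (m = (-93 + (9 + 56)*(-54 - 39))*46 = (-93 + 65*(-93))*46 = (-93 - 6045)*46 = -6138*46 = -282348)
U + m = 262612482 - 282348 = 262330134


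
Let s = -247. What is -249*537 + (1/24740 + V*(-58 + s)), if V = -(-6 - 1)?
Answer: -3360879519/24740 ≈ -1.3585e+5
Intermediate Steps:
V = 7 (V = -1*(-7) = 7)
-249*537 + (1/24740 + V*(-58 + s)) = -249*537 + (1/24740 + 7*(-58 - 247)) = -133713 + (1/24740 + 7*(-305)) = -133713 + (1/24740 - 2135) = -133713 - 52819899/24740 = -3360879519/24740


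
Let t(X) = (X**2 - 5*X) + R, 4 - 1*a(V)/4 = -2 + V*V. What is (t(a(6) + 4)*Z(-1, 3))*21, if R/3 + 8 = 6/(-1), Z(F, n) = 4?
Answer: 1175496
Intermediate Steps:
R = -42 (R = -24 + 3*(6/(-1)) = -24 + 3*(6*(-1)) = -24 + 3*(-6) = -24 - 18 = -42)
a(V) = 24 - 4*V**2 (a(V) = 16 - 4*(-2 + V*V) = 16 - 4*(-2 + V**2) = 16 + (8 - 4*V**2) = 24 - 4*V**2)
t(X) = -42 + X**2 - 5*X (t(X) = (X**2 - 5*X) - 42 = -42 + X**2 - 5*X)
(t(a(6) + 4)*Z(-1, 3))*21 = ((-42 + ((24 - 4*6**2) + 4)**2 - 5*((24 - 4*6**2) + 4))*4)*21 = ((-42 + ((24 - 4*36) + 4)**2 - 5*((24 - 4*36) + 4))*4)*21 = ((-42 + ((24 - 144) + 4)**2 - 5*((24 - 144) + 4))*4)*21 = ((-42 + (-120 + 4)**2 - 5*(-120 + 4))*4)*21 = ((-42 + (-116)**2 - 5*(-116))*4)*21 = ((-42 + 13456 + 580)*4)*21 = (13994*4)*21 = 55976*21 = 1175496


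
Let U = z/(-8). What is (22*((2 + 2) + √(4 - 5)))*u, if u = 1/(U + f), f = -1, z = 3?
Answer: -64 - 16*I ≈ -64.0 - 16.0*I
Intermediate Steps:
U = -3/8 (U = 3/(-8) = 3*(-⅛) = -3/8 ≈ -0.37500)
u = -8/11 (u = 1/(-3/8 - 1) = 1/(-11/8) = -8/11 ≈ -0.72727)
(22*((2 + 2) + √(4 - 5)))*u = (22*((2 + 2) + √(4 - 5)))*(-8/11) = (22*(4 + √(-1)))*(-8/11) = (22*(4 + I))*(-8/11) = (88 + 22*I)*(-8/11) = -64 - 16*I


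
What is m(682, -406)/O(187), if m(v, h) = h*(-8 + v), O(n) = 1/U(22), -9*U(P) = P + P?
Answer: 12040336/9 ≈ 1.3378e+6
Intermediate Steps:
U(P) = -2*P/9 (U(P) = -(P + P)/9 = -2*P/9)
O(n) = -9/44 (O(n) = 1/(-2/9*22) = 1/(-44/9) = -9/44)
m(682, -406)/O(187) = (-406*(-8 + 682))/(-9/44) = -406*674*(-44/9) = -273644*(-44/9) = 12040336/9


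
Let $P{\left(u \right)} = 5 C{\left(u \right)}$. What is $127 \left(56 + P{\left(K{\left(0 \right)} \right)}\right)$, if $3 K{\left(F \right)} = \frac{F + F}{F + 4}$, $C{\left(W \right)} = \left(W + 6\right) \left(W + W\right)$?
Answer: $7112$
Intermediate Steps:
$C{\left(W \right)} = 2 W \left(6 + W\right)$ ($C{\left(W \right)} = \left(6 + W\right) 2 W = 2 W \left(6 + W\right)$)
$K{\left(F \right)} = \frac{2 F}{3 \left(4 + F\right)}$ ($K{\left(F \right)} = \frac{\left(F + F\right) \frac{1}{F + 4}}{3} = \frac{2 F \frac{1}{4 + F}}{3} = \frac{2 F}{3 \left(4 + F\right)}$)
$P{\left(u \right)} = 10 u \left(6 + u\right)$ ($P{\left(u \right)} = 5 \cdot 2 u \left(6 + u\right) = 10 u \left(6 + u\right)$)
$127 \left(56 + P{\left(K{\left(0 \right)} \right)}\right) = 127 \left(56 + 10 \cdot \frac{2}{3} \cdot 0 \frac{1}{4 + 0} \left(6 + \frac{2}{3} \cdot 0 \frac{1}{4 + 0}\right)\right) = 127 \left(56 + 10 \cdot \frac{2}{3} \cdot 0 \cdot \frac{1}{4} \left(6 + \frac{2}{3} \cdot 0 \cdot \frac{1}{4}\right)\right) = 127 \left(56 + 10 \cdot 0 \left(6 + 0\right)\right) = 127 \left(56 + 10 \cdot 0 \cdot 6\right) = 127 \left(56 + 0\right) = 127 \cdot 56 = 7112$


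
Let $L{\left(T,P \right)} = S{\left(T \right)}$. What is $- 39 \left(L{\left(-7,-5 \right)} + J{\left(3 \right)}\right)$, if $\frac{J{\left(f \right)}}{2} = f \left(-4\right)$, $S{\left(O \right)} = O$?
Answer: $1209$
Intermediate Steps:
$J{\left(f \right)} = - 8 f$ ($J{\left(f \right)} = 2 f \left(-4\right) = 2 \left(- 4 f\right) = - 8 f$)
$L{\left(T,P \right)} = T$
$- 39 \left(L{\left(-7,-5 \right)} + J{\left(3 \right)}\right) = - 39 \left(-7 - 24\right) = \left(-39\right) \left(-31\right) = 1209$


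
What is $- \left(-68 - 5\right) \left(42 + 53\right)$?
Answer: $6935$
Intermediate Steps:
$- \left(-68 - 5\right) \left(42 + 53\right) = - \left(-68 - 5\right) 95 = - \left(-73\right) 95 = \left(-1\right) \left(-6935\right) = 6935$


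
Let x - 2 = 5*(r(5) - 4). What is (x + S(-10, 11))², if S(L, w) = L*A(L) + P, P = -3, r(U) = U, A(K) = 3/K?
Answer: 49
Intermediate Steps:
S(L, w) = 0 (S(L, w) = L*(3/L) - 3 = 3 - 3 = 0)
x = 7 (x = 2 + 5*(5 - 4) = 2 + 5*1 = 2 + 5 = 7)
(x + S(-10, 11))² = (7 + 0)² = 7² = 49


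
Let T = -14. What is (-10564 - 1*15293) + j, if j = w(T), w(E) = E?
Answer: -25871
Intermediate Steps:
j = -14
(-10564 - 1*15293) + j = (-10564 - 1*15293) - 14 = (-10564 - 15293) - 14 = -25857 - 14 = -25871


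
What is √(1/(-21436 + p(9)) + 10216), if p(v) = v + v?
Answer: √4686393054966/21418 ≈ 101.07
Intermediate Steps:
p(v) = 2*v
√(1/(-21436 + p(9)) + 10216) = √(1/(-21436 + 2*9) + 10216) = √(1/(-21436 + 18) + 10216) = √(1/(-21418) + 10216) = √(-1/21418 + 10216) = √(218806287/21418) = √4686393054966/21418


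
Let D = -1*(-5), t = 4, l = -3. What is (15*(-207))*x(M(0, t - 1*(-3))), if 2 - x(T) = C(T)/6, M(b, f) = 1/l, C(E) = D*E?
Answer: -14145/2 ≈ -7072.5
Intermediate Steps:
D = 5
C(E) = 5*E
M(b, f) = -⅓ (M(b, f) = 1/(-3) = -⅓)
x(T) = 2 - 5*T/6
(15*(-207))*x(M(0, t - 1*(-3))) = (15*(-207))*(2 - ⅚*(-⅓)) = -3105*(2 + 5/18) = -3105*41/18 = -14145/2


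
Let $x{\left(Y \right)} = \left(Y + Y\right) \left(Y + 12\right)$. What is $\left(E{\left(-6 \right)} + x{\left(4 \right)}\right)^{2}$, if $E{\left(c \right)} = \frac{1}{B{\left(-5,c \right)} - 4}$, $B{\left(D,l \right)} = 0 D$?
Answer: $\frac{261121}{16} \approx 16320.0$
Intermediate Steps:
$x{\left(Y \right)} = 2 Y \left(12 + Y\right)$
$B{\left(D,l \right)} = 0$
$E{\left(c \right)} = - \frac{1}{4}$ ($E{\left(c \right)} = \frac{1}{0 - 4} = \frac{1}{-4} = - \frac{1}{4}$)
$\left(E{\left(-6 \right)} + x{\left(4 \right)}\right)^{2} = \left(- \frac{1}{4} + 2 \cdot 4 \left(12 + 4\right)\right)^{2} = \left(- \frac{1}{4} + 2 \cdot 4 \cdot 16\right)^{2} = \left(- \frac{1}{4} + 128\right)^{2} = \left(\frac{511}{4}\right)^{2} = \frac{261121}{16}$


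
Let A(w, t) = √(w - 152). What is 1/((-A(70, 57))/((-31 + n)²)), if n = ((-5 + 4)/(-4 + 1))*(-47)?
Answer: 9800*I*√82/369 ≈ 240.5*I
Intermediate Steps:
n = -47/3 (n = -1/(-3)*(-47) = -1*(-⅓)*(-47) = (⅓)*(-47) = -47/3 ≈ -15.667)
A(w, t) = √(-152 + w)
1/((-A(70, 57))/((-31 + n)²)) = 1/((-√(-152 + 70))/((-31 - 47/3)²)) = 1/((-√(-82))/((-140/3)²)) = 1/((-I*√82)/(19600/9)) = 1/(-I*√82*(9/19600)) = 1/(-9*I*√82/19600) = 9800*I*√82/369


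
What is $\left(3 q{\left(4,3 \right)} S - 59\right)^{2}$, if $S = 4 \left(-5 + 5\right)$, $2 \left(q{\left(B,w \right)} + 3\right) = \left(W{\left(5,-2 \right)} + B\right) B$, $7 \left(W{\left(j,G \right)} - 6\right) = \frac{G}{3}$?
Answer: $3481$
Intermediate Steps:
$W{\left(j,G \right)} = 6 + \frac{G}{21}$ ($W{\left(j,G \right)} = 6 + \frac{G \frac{1}{3}}{7} = 6 + \frac{\frac{1}{3} G}{7} = 6 + \frac{G}{21}$)
$q{\left(B,w \right)} = -3 + \frac{B \left(\frac{124}{21} + B\right)}{2}$ ($q{\left(B,w \right)} = -3 + \frac{\left(\left(6 + \frac{1}{21} \left(-2\right)\right) + B\right) B}{2} = -3 + \frac{\left(\left(6 - \frac{2}{21}\right) + B\right) B}{2} = -3 + \frac{\left(\frac{124}{21} + B\right) B}{2} = -3 + \frac{B \left(\frac{124}{21} + B\right)}{2}$)
$S = 0$ ($S = 4 \cdot 0 = 0$)
$\left(3 q{\left(4,3 \right)} S - 59\right)^{2} = \left(3 \left(-3 + \frac{4^{2}}{2} + \frac{62}{21} \cdot 4\right) 0 - 59\right)^{2} = \left(3 \left(-3 + \frac{1}{2} \cdot 16 + \frac{248}{21}\right) 0 - 59\right)^{2} = \left(3 \left(-3 + 8 + \frac{248}{21}\right) 0 - 59\right)^{2} = \left(3 \cdot \frac{353}{21} \cdot 0 - 59\right)^{2} = \left(\frac{353}{7} \cdot 0 - 59\right)^{2} = \left(0 - 59\right)^{2} = \left(-59\right)^{2} = 3481$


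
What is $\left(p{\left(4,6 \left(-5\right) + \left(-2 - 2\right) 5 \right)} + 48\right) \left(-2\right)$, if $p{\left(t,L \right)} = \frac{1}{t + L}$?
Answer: $- \frac{2207}{23} \approx -95.957$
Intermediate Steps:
$p{\left(t,L \right)} = \frac{1}{L + t}$
$\left(p{\left(4,6 \left(-5\right) + \left(-2 - 2\right) 5 \right)} + 48\right) \left(-2\right) = \left(\frac{1}{\left(6 \left(-5\right) + \left(-2 - 2\right) 5\right) + 4} + 48\right) \left(-2\right) = \left(\frac{1}{\left(-30 - 20\right) + 4} + 48\right) \left(-2\right) = \left(\frac{1}{-50 + 4} + 48\right) \left(-2\right) = \left(\frac{1}{-46} + 48\right) \left(-2\right) = \left(- \frac{1}{46} + 48\right) \left(-2\right) = \frac{2207}{46} \left(-2\right) = - \frac{2207}{23}$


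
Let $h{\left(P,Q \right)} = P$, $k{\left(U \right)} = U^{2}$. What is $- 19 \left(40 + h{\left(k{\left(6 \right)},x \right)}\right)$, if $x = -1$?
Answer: $-1444$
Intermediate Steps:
$- 19 \left(40 + h{\left(k{\left(6 \right)},x \right)}\right) = - 19 \left(40 + 6^{2}\right) = - 19 \left(40 + 36\right) = \left(-19\right) 76 = -1444$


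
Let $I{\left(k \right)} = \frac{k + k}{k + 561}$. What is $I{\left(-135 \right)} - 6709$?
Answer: $- \frac{476384}{71} \approx -6709.6$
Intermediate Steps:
$I{\left(k \right)} = \frac{2 k}{561 + k}$
$I{\left(-135 \right)} - 6709 = 2 \left(-135\right) \frac{1}{561 - 135} - 6709 = 2 \left(-135\right) \frac{1}{426} - 6709 = - \frac{45}{71} - 6709 = - \frac{476384}{71}$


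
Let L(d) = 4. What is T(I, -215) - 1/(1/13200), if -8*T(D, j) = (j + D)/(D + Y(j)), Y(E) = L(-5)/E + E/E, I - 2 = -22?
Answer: -9188275/696 ≈ -13202.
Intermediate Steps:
I = -20 (I = 2 - 22 = -20)
Y(E) = 1 + 4/E (Y(E) = 4/E + E/E = 4/E + 1 = 1 + 4/E)
T(D, j) = -(D + j)/(8*(D + (4 + j)/j)) (T(D, j) = -(j + D)/(8*(D + (4 + j)/j)) = -(D + j)/(8*(D + (4 + j)/j)))
T(I, -215) - 1/(1/13200) = -1*(-215)*(-20 - 215)/(32 + 8*(-215) + 8*(-20)*(-215)) - 1/(1/13200) = -1*(-215)*(-235)/(32 - 1720 + 34400) - 1/1/13200 = -1*(-215)*(-235)/32712 - 1*13200 = -1*(-215)*1/32712*(-235) - 13200 = -1075/696 - 13200 = -9188275/696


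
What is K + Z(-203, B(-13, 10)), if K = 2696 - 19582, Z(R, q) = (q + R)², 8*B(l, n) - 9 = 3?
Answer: 94865/4 ≈ 23716.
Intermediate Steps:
B(l, n) = 3/2 (B(l, n) = 9/8 + (⅛)*3 = 9/8 + 3/8 = 3/2)
Z(R, q) = (R + q)²
K = -16886
K + Z(-203, B(-13, 10)) = -16886 + (-203 + 3/2)² = -16886 + (-403/2)² = -16886 + 162409/4 = 94865/4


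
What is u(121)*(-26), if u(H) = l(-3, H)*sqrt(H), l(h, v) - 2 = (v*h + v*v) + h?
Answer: -4083222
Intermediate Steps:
l(h, v) = 2 + h + v**2 + h*v (l(h, v) = 2 + ((v*h + v*v) + h) = 2 + ((h*v + v**2) + h) = 2 + ((v**2 + h*v) + h) = 2 + (h + v**2 + h*v) = 2 + h + v**2 + h*v)
u(H) = sqrt(H)*(-1 + H**2 - 3*H) (u(H) = (2 - 3 + H**2 - 3*H)*sqrt(H) = (-1 + H**2 - 3*H)*sqrt(H) = sqrt(H)*(-1 + H**2 - 3*H))
u(121)*(-26) = (sqrt(121)*(-1 + 121**2 - 3*121))*(-26) = (11*(-1 + 14641 - 363))*(-26) = (11*14277)*(-26) = 157047*(-26) = -4083222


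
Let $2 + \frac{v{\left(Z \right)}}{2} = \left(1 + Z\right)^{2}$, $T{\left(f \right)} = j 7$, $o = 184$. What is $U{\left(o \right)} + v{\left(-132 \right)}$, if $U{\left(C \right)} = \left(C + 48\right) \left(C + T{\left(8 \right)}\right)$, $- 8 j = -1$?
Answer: $77209$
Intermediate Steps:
$j = \frac{1}{8}$ ($j = \left(- \frac{1}{8}\right) \left(-1\right) = \frac{1}{8} \approx 0.125$)
$T{\left(f \right)} = \frac{7}{8}$ ($T{\left(f \right)} = \frac{1}{8} \cdot 7 = \frac{7}{8}$)
$U{\left(C \right)} = \left(48 + C\right) \left(\frac{7}{8} + C\right)$ ($U{\left(C \right)} = \left(C + 48\right) \left(C + \frac{7}{8}\right) = \left(48 + C\right) \left(\frac{7}{8} + C\right)$)
$v{\left(Z \right)} = -4 + 2 \left(1 + Z\right)^{2}$
$U{\left(o \right)} + v{\left(-132 \right)} = \left(42 + 184^{2} + \frac{391}{8} \cdot 184\right) - \left(4 - 2 \left(1 - 132\right)^{2}\right) = \left(42 + 33856 + 8993\right) - \left(4 - 2 \left(-131\right)^{2}\right) = 42891 + \left(-4 + 2 \cdot 17161\right) = 42891 + \left(-4 + 34322\right) = 42891 + 34318 = 77209$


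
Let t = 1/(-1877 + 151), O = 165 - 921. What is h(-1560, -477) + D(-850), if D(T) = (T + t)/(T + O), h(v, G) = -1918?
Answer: -5315144507/2771956 ≈ -1917.5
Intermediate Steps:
O = -756
t = -1/1726 (t = 1/(-1726) = -1/1726 ≈ -0.00057937)
D(T) = (-1/1726 + T)/(-756 + T) (D(T) = (T - 1/1726)/(T - 756) = (-1/1726 + T)/(-756 + T))
h(-1560, -477) + D(-850) = -1918 + (-1/1726 - 850)/(-756 - 850) = -1918 - 1467101/1726/(-1606) = -1918 - 1/1606*(-1467101/1726) = -1918 + 1467101/2771956 = -5315144507/2771956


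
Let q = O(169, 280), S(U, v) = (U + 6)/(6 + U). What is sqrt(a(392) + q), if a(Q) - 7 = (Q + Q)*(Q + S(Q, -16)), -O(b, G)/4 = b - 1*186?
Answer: 33*sqrt(283) ≈ 555.15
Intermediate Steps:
O(b, G) = 744 - 4*b (O(b, G) = -4*(b - 1*186) = -4*(b - 186) = -4*(-186 + b) = 744 - 4*b)
S(U, v) = 1 (S(U, v) = (6 + U)/(6 + U) = 1)
q = 68 (q = 744 - 4*169 = 744 - 676 = 68)
a(Q) = 7 + 2*Q*(1 + Q) (a(Q) = 7 + (Q + Q)*(Q + 1) = 7 + (2*Q)*(1 + Q) = 7 + 2*Q*(1 + Q))
sqrt(a(392) + q) = sqrt((7 + 2*392 + 2*392**2) + 68) = sqrt((7 + 784 + 2*153664) + 68) = sqrt((7 + 784 + 307328) + 68) = sqrt(308119 + 68) = sqrt(308187) = 33*sqrt(283)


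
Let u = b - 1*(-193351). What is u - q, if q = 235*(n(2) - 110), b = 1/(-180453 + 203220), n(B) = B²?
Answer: 4969148188/22767 ≈ 2.1826e+5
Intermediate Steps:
b = 1/22767 ≈ 4.3923e-5
q = -24910 (q = 235*(2² - 110) = 235*(4 - 110) = 235*(-106) = -24910)
u = 4402022218/22767 (u = 1/22767 - 1*(-193351) = 1/22767 + 193351 = 4402022218/22767 ≈ 1.9335e+5)
u - q = 4402022218/22767 - 1*(-24910) = 4402022218/22767 + 24910 = 4969148188/22767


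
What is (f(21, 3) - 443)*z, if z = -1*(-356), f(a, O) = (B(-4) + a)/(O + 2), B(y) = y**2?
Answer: -775368/5 ≈ -1.5507e+5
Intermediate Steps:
f(a, O) = (16 + a)/(2 + O) (f(a, O) = ((-4)**2 + a)/(O + 2) = (16 + a)/(2 + O))
z = 356
(f(21, 3) - 443)*z = ((16 + 21)/(2 + 3) - 443)*356 = (37/5 - 443)*356 = -2178/5*356 = -775368/5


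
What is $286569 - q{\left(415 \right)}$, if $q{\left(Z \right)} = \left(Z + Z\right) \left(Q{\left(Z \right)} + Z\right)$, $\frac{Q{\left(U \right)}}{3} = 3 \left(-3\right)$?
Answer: $-35471$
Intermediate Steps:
$Q{\left(U \right)} = -27$ ($Q{\left(U \right)} = 3 \cdot 3 \left(-3\right) = 3 \left(-9\right) = -27$)
$q{\left(Z \right)} = 2 Z \left(-27 + Z\right)$ ($q{\left(Z \right)} = \left(Z + Z\right) \left(-27 + Z\right) = 2 Z \left(-27 + Z\right)$)
$286569 - q{\left(415 \right)} = 286569 - 2 \cdot 415 \left(-27 + 415\right) = 286569 - 2 \cdot 415 \cdot 388 = 286569 - 322040 = -35471$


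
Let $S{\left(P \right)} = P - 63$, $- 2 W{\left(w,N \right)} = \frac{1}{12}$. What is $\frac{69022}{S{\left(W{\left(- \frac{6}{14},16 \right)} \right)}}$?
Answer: $- \frac{1656528}{1513} \approx -1094.9$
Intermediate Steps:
$W{\left(w,N \right)} = - \frac{1}{24}$ ($W{\left(w,N \right)} = - \frac{1}{2 \cdot 12} = \left(- \frac{1}{2}\right) \frac{1}{12} = - \frac{1}{24}$)
$S{\left(P \right)} = -63 + P$
$\frac{69022}{S{\left(W{\left(- \frac{6}{14},16 \right)} \right)}} = \frac{69022}{-63 - \frac{1}{24}} = \frac{69022}{- \frac{1513}{24}} = 69022 \left(- \frac{24}{1513}\right) = - \frac{1656528}{1513}$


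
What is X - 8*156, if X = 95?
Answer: -1153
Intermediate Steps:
X - 8*156 = 95 - 8*156 = 95 - 1248 = -1153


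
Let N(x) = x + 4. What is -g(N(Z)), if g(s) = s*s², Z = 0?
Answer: -64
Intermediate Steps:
N(x) = 4 + x
g(s) = s³
-g(N(Z)) = -(4 + 0)³ = -1*4³ = -1*64 = -64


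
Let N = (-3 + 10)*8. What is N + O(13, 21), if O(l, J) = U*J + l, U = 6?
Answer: 195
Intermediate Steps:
N = 56 (N = 7*8 = 56)
O(l, J) = l + 6*J (O(l, J) = 6*J + l = l + 6*J)
N + O(13, 21) = 56 + (13 + 6*21) = 56 + (13 + 126) = 56 + 139 = 195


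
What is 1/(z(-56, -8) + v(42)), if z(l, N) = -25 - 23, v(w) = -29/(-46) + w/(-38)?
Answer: -874/42367 ≈ -0.020629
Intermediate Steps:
v(w) = 29/46 - w/38 (v(w) = -29*(-1/46) + w*(-1/38) = 29/46 - w/38)
z(l, N) = -48
1/(z(-56, -8) + v(42)) = 1/(-48 + (29/46 - 1/38*42)) = 1/(-48 + (29/46 - 21/19)) = 1/(-48 - 415/874) = 1/(-42367/874) = -874/42367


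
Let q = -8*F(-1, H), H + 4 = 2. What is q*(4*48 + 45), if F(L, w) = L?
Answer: 1896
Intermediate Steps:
H = -2 (H = -4 + 2 = -2)
q = 8 (q = -8*(-1) = 8)
q*(4*48 + 45) = 8*(4*48 + 45) = 8*(192 + 45) = 8*237 = 1896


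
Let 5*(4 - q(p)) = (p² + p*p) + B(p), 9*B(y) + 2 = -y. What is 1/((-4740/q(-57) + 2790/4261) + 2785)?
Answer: 248659177/693587495275 ≈ 0.00035851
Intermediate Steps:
B(y) = -2/9 - y/9 (B(y) = -2/9 + (-y)/9 = -2/9 - y/9)
q(p) = 182/45 - 2*p²/5 + p/45 (q(p) = 4 - ((p² + p*p) + (-2/9 - p/9))/5 = 4 - ((p² + p²) + (-2/9 - p/9))/5 = 4 - (2*p² + (-2/9 - p/9))/5 = 4 - (-2/9 + 2*p² - p/9)/5 = 4 + (2/45 - 2*p²/5 + p/45) = 182/45 - 2*p²/5 + p/45)
1/((-4740/q(-57) + 2790/4261) + 2785) = 1/((-4740/(182/45 - ⅖*(-57)² + (1/45)*(-57)) + 2790/4261) + 2785) = 1/((-4740/(182/45 - ⅖*3249 - 19/15) + 2790*(1/4261)) + 2785) = 1/((-4740/(182/45 - 6498/5 - 19/15) + 2790/4261) + 2785) = 1/((-4740/(-58357/45) + 2790/4261) + 2785) = 1/((-4740*(-45/58357) + 2790/4261) + 2785) = 1/((213300/58357 + 2790/4261) + 2785) = 1/(1071687330/248659177 + 2785) = 1/(693587495275/248659177) = 248659177/693587495275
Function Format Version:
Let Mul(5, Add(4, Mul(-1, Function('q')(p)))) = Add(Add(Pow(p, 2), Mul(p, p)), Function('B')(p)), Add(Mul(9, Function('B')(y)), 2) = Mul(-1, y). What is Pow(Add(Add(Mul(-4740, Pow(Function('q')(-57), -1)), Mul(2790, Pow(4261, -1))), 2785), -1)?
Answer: Rational(248659177, 693587495275) ≈ 0.00035851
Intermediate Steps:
Function('B')(y) = Add(Rational(-2, 9), Mul(Rational(-1, 9), y)) (Function('B')(y) = Add(Rational(-2, 9), Mul(Rational(1, 9), Mul(-1, y))) = Add(Rational(-2, 9), Mul(Rational(-1, 9), y)))
Function('q')(p) = Add(Rational(182, 45), Mul(Rational(-2, 5), Pow(p, 2)), Mul(Rational(1, 45), p)) (Function('q')(p) = Add(4, Mul(Rational(-1, 5), Add(Add(Pow(p, 2), Mul(p, p)), Add(Rational(-2, 9), Mul(Rational(-1, 9), p))))) = Add(4, Mul(Rational(-1, 5), Add(Add(Pow(p, 2), Pow(p, 2)), Add(Rational(-2, 9), Mul(Rational(-1, 9), p))))) = Add(4, Mul(Rational(-1, 5), Add(Mul(2, Pow(p, 2)), Add(Rational(-2, 9), Mul(Rational(-1, 9), p))))) = Add(4, Mul(Rational(-1, 5), Add(Rational(-2, 9), Mul(2, Pow(p, 2)), Mul(Rational(-1, 9), p)))) = Add(4, Add(Rational(2, 45), Mul(Rational(-2, 5), Pow(p, 2)), Mul(Rational(1, 45), p))) = Add(Rational(182, 45), Mul(Rational(-2, 5), Pow(p, 2)), Mul(Rational(1, 45), p)))
Pow(Add(Add(Mul(-4740, Pow(Function('q')(-57), -1)), Mul(2790, Pow(4261, -1))), 2785), -1) = Pow(Add(Add(Mul(-4740, Pow(Add(Rational(182, 45), Mul(Rational(-2, 5), Pow(-57, 2)), Mul(Rational(1, 45), -57)), -1)), Mul(2790, Pow(4261, -1))), 2785), -1) = Pow(Add(Add(Mul(-4740, Pow(Add(Rational(182, 45), Mul(Rational(-2, 5), 3249), Rational(-19, 15)), -1)), Mul(2790, Rational(1, 4261))), 2785), -1) = Pow(Add(Add(Mul(-4740, Pow(Add(Rational(182, 45), Rational(-6498, 5), Rational(-19, 15)), -1)), Rational(2790, 4261)), 2785), -1) = Pow(Add(Add(Mul(-4740, Pow(Rational(-58357, 45), -1)), Rational(2790, 4261)), 2785), -1) = Pow(Add(Add(Mul(-4740, Rational(-45, 58357)), Rational(2790, 4261)), 2785), -1) = Pow(Add(Add(Rational(213300, 58357), Rational(2790, 4261)), 2785), -1) = Pow(Add(Rational(1071687330, 248659177), 2785), -1) = Pow(Rational(693587495275, 248659177), -1) = Rational(248659177, 693587495275)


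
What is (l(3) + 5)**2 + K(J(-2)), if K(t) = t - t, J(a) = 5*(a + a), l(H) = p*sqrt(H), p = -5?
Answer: 100 - 50*sqrt(3) ≈ 13.397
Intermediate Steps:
l(H) = -5*sqrt(H)
J(a) = 10*a (J(a) = 5*(2*a) = 10*a)
K(t) = 0
(l(3) + 5)**2 + K(J(-2)) = (-5*sqrt(3) + 5)**2 + 0 = (5 - 5*sqrt(3))**2 + 0 = (5 - 5*sqrt(3))**2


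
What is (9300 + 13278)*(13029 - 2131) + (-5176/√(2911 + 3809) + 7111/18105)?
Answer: 4454826578731/18105 - 647*√105/105 ≈ 2.4605e+8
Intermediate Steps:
(9300 + 13278)*(13029 - 2131) + (-5176/√(2911 + 3809) + 7111/18105) = 22578*10898 + (-5176*√105/840 + 7111*(1/18105)) = 246055044 + (-5176*√105/840 + 7111/18105) = 246055044 + (-647*√105/105 + 7111/18105) = 246055044 + (7111/18105 - 647*√105/105) = 4454826578731/18105 - 647*√105/105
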